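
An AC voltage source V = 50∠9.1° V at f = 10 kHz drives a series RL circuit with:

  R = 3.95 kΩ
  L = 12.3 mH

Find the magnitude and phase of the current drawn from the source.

Step 1 — Angular frequency: ω = 2π·f = 2π·1e+04 = 6.283e+04 rad/s.
Step 2 — Component impedances:
  R: Z = R = 3950 Ω
  L: Z = jωL = j·6.283e+04·0.0123 = 0 + j772.8 Ω
Step 3 — Series combination: Z_total = R + L = 3950 + j772.8 Ω = 4025∠11.1° Ω.
Step 4 — Source phasor: V = 50∠9.1° V = 49.37 + j7.908 V.
Step 5 — Ohm's law: I = V / Z_total = (49.37 + j7.908) / (3950 + j772.8) = 0.01242 - j0.0004271 A.
Step 6 — Convert to polar: |I| = 0.01242 A, ∠I = -2.0°.

I = 0.01242∠-2.0° A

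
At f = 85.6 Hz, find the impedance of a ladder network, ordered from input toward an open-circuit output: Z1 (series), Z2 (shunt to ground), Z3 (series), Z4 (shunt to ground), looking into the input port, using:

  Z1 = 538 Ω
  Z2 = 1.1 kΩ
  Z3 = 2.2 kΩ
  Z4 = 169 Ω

Step 1 — Angular frequency: ω = 2π·f = 2π·85.6 = 537.8 rad/s.
Step 2 — Component impedances:
  Z1: Z = R = 538 Ω
  Z2: Z = R = 1100 Ω
  Z3: Z = R = 2200 Ω
  Z4: Z = R = 169 Ω
Step 3 — Ladder network (open output): work backward from the far end, alternating series and parallel combinations. Z_in = 1289 Ω = 1289∠0.0° Ω.

Z = 1289 Ω = 1289∠0.0° Ω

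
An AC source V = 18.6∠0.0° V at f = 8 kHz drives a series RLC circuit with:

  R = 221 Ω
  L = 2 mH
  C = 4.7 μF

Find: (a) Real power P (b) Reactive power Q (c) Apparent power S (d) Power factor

Step 1 — Angular frequency: ω = 2π·f = 2π·8000 = 5.027e+04 rad/s.
Step 2 — Component impedances:
  R: Z = R = 221 Ω
  L: Z = jωL = j·5.027e+04·0.002 = 0 + j100.5 Ω
  C: Z = 1/(jωC) = -j/(ω·C) = 0 - j4.233 Ω
Step 3 — Series combination: Z_total = R + L + C = 221 + j96.3 Ω = 241.1∠23.5° Ω.
Step 4 — Source phasor: V = 18.6∠0.0° V = 18.6 V.
Step 5 — Current: I = V / Z = 0.07073 - j0.03082 A = 0.07716∠-23.5° A.
Step 6 — Complex power: S = V·I* = 1.316 + j0.5733 VA.
Step 7 — Real power: P = Re(S) = 1.316 W.
Step 8 — Reactive power: Q = Im(S) = 0.5733 VAR.
Step 9 — Apparent power: |S| = 1.435 VA.
Step 10 — Power factor: PF = P/|S| = 0.9167 (lagging).

(a) P = 1.316 W  (b) Q = 0.5733 VAR  (c) S = 1.435 VA  (d) PF = 0.9167 (lagging)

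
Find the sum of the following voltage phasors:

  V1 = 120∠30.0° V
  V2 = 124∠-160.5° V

Step 1 — Convert each phasor to rectangular form:
  V1 = 120·(cos(30.0°) + j·sin(30.0°)) = 103.9 + j60 V
  V2 = 124·(cos(-160.5°) + j·sin(-160.5°)) = -116.9 - j41.39 V
Step 2 — Sum components: V_total = -12.96 + j18.61 V.
Step 3 — Convert to polar: |V_total| = 22.68 V, ∠V_total = 124.9°.

V_total = 22.68∠124.9° V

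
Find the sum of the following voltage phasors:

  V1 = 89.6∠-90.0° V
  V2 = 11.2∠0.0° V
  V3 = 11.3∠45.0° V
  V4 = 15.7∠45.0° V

Step 1 — Convert each phasor to rectangular form:
  V1 = 89.6·(cos(-90.0°) + j·sin(-90.0°)) = 0 - j89.6 V
  V2 = 11.2·(cos(0.0°) + j·sin(0.0°)) = 11.2 V
  V3 = 11.3·(cos(45.0°) + j·sin(45.0°)) = 7.99 + j7.99 V
  V4 = 15.7·(cos(45.0°) + j·sin(45.0°)) = 11.1 + j11.1 V
Step 2 — Sum components: V_total = 30.29 - j70.51 V.
Step 3 — Convert to polar: |V_total| = 76.74 V, ∠V_total = -66.8°.

V_total = 76.74∠-66.8° V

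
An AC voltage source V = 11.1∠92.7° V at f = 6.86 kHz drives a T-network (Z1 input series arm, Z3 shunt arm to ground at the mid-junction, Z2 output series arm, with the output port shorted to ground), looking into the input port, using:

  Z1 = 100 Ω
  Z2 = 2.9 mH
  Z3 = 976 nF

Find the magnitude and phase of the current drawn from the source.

Step 1 — Angular frequency: ω = 2π·f = 2π·6860 = 4.31e+04 rad/s.
Step 2 — Component impedances:
  Z1: Z = R = 100 Ω
  Z2: Z = jωL = j·4.31e+04·0.0029 = 0 + j125 Ω
  Z3: Z = 1/(jωC) = -j/(ω·C) = 0 - j23.77 Ω
Step 3 — With the output port shorted to ground, the output series arm Z2 runs from the junction to ground; the shunt arm Z3 also runs from the junction to ground. They appear in parallel: Z3 || Z2 = 0 - j29.35 Ω.
Step 4 — Series with input arm Z1: Z_in = Z1 + (Z3 || Z2) = 100 - j29.35 Ω = 104.2∠-16.4° Ω.
Step 5 — Source phasor: V = 11.1∠92.7° V = -0.5229 + j11.09 V.
Step 6 — Ohm's law: I = V / Z_total = (-0.5229 + j11.09) / (100 - j29.35) = -0.03478 + j0.1007 A.
Step 7 — Convert to polar: |I| = 0.1065 A, ∠I = 109.1°.

I = 0.1065∠109.1° A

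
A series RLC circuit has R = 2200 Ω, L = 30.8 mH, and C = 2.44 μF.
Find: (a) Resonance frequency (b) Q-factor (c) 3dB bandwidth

Step 1 — Resonance condition Im(Z)=0 gives ω₀ = 1/√(LC).
Step 2 — ω₀ = 1/√(0.0308·2.44e-06) = 3648 rad/s.
Step 3 — f₀ = ω₀/(2π) = 580.6 Hz.
Step 4 — Series Q: Q = ω₀L/R = 3648·0.0308/2200 = 0.05107.
Step 5 — 3dB bandwidth: Δω = ω₀/Q = 7.143e+04 rad/s; BW = Δω/(2π) = 1.137e+04 Hz.

(a) f₀ = 580.6 Hz  (b) Q = 0.05107  (c) BW = 1.137e+04 Hz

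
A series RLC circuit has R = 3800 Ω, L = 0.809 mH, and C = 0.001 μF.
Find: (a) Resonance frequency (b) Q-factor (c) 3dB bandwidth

Step 1 — Resonance: ω₀ = 1/√(LC) = 1/√(0.000809·1e-09) = 1.112e+06 rad/s.
Step 2 — f₀ = ω₀/(2π) = 1.769e+05 Hz.
Step 3 — Series Q: Q = ω₀L/R = 1.112e+06·0.000809/3800 = 0.2367.
Step 4 — Bandwidth: Δω = ω₀/Q = 4.697e+06 rad/s; BW = Δω/(2π) = 7.476e+05 Hz.

(a) f₀ = 1.769e+05 Hz  (b) Q = 0.2367  (c) BW = 7.476e+05 Hz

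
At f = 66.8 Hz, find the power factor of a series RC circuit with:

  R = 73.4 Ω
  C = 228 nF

Step 1 — Angular frequency: ω = 2π·f = 2π·66.8 = 419.7 rad/s.
Step 2 — Component impedances:
  R: Z = R = 73.4 Ω
  C: Z = 1/(jωC) = -j/(ω·C) = 0 - j1.045e+04 Ω
Step 3 — Series combination: Z_total = R + C = 73.4 - j1.045e+04 Ω = 1.045e+04∠-89.6° Ω.
Step 4 — Power factor: PF = cos(φ) = Re(Z)/|Z| = 73.4/1.045e+04 = 0.007024.
Step 5 — Type: Im(Z) = -1.045e+04 ⇒ leading (phase φ = -89.6°).

PF = 0.007024 (leading, φ = -89.6°)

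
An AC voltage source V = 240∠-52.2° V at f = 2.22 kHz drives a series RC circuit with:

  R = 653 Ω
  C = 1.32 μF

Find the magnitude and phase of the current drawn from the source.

Step 1 — Angular frequency: ω = 2π·f = 2π·2220 = 1.395e+04 rad/s.
Step 2 — Component impedances:
  R: Z = R = 653 Ω
  C: Z = 1/(jωC) = -j/(ω·C) = 0 - j54.31 Ω
Step 3 — Series combination: Z_total = R + C = 653 - j54.31 Ω = 655.3∠-4.8° Ω.
Step 4 — Source phasor: V = 240∠-52.2° V = 147.1 - j189.6 V.
Step 5 — Ohm's law: I = V / Z_total = (147.1 - j189.6) / (653 - j54.31) = 0.2477 - j0.2698 A.
Step 6 — Convert to polar: |I| = 0.3663 A, ∠I = -47.4°.

I = 0.3663∠-47.4° A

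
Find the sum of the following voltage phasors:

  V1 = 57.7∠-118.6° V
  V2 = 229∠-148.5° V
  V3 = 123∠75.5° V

Step 1 — Convert each phasor to rectangular form:
  V1 = 57.7·(cos(-118.6°) + j·sin(-118.6°)) = -27.62 - j50.66 V
  V2 = 229·(cos(-148.5°) + j·sin(-148.5°)) = -195.3 - j119.7 V
  V3 = 123·(cos(75.5°) + j·sin(75.5°)) = 30.8 + j119.1 V
Step 2 — Sum components: V_total = -192.1 - j51.23 V.
Step 3 — Convert to polar: |V_total| = 198.8 V, ∠V_total = -165.1°.

V_total = 198.8∠-165.1° V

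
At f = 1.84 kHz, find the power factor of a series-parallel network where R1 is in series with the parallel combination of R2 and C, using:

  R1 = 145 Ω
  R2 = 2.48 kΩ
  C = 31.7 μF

Step 1 — Angular frequency: ω = 2π·f = 2π·1840 = 1.156e+04 rad/s.
Step 2 — Component impedances:
  R1: Z = R = 145 Ω
  R2: Z = R = 2480 Ω
  C: Z = 1/(jωC) = -j/(ω·C) = 0 - j2.729 Ω
Step 3 — Parallel branch: R2 || C = 1/(1/R2 + 1/C) = 0.003002 - j2.729 Ω.
Step 4 — Series with R1: Z_total = R1 + (R2 || C) = 145 - j2.729 Ω = 145∠-1.1° Ω.
Step 5 — Power factor: PF = cos(φ) = Re(Z)/|Z| = 145/145.03 = 0.9998.
Step 6 — Type: Im(Z) = -2.729 ⇒ leading (phase φ = -1.1°).

PF = 0.9998 (leading, φ = -1.1°)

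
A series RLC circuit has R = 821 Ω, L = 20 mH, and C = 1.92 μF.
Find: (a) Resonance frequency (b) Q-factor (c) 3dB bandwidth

Step 1 — Resonance: ω₀ = 1/√(LC) = 1/√(0.02·1.92e-06) = 5103 rad/s.
Step 2 — f₀ = ω₀/(2π) = 812.2 Hz.
Step 3 — Series Q: Q = ω₀L/R = 5103·0.02/821 = 0.1243.
Step 4 — Bandwidth: Δω = ω₀/Q = 4.105e+04 rad/s; BW = Δω/(2π) = 6533 Hz.

(a) f₀ = 812.2 Hz  (b) Q = 0.1243  (c) BW = 6533 Hz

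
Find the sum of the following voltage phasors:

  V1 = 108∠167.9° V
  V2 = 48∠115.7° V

Step 1 — Convert each phasor to rectangular form:
  V1 = 108·(cos(167.9°) + j·sin(167.9°)) = -105.6 + j22.64 V
  V2 = 48·(cos(115.7°) + j·sin(115.7°)) = -20.82 + j43.25 V
Step 2 — Sum components: V_total = -126.4 + j65.89 V.
Step 3 — Convert to polar: |V_total| = 142.6 V, ∠V_total = 152.5°.

V_total = 142.6∠152.5° V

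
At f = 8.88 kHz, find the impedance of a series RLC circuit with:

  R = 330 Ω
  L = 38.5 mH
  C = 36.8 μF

Step 1 — Angular frequency: ω = 2π·f = 2π·8880 = 5.579e+04 rad/s.
Step 2 — Component impedances:
  R: Z = R = 330 Ω
  L: Z = jωL = j·5.579e+04·0.0385 = 0 + j2148 Ω
  C: Z = 1/(jωC) = -j/(ω·C) = 0 - j0.487 Ω
Step 3 — Series combination: Z_total = R + L + C = 330 + j2148 Ω = 2173∠81.3° Ω.

Z = 330 + j2148 Ω = 2173∠81.3° Ω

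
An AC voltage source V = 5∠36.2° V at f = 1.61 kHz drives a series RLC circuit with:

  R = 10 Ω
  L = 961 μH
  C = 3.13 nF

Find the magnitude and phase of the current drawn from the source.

Step 1 — Angular frequency: ω = 2π·f = 2π·1610 = 1.012e+04 rad/s.
Step 2 — Component impedances:
  R: Z = R = 10 Ω
  L: Z = jωL = j·1.012e+04·0.000961 = 0 + j9.721 Ω
  C: Z = 1/(jωC) = -j/(ω·C) = 0 - j3.158e+04 Ω
Step 3 — Series combination: Z_total = R + L + C = 10 - j3.157e+04 Ω = 3.157e+04∠-90.0° Ω.
Step 4 — Source phasor: V = 5∠36.2° V = 4.035 + j2.953 V.
Step 5 — Ohm's law: I = V / Z_total = (4.035 + j2.953) / (10 - j3.157e+04) = -9.349e-05 + j0.0001278 A.
Step 6 — Convert to polar: |I| = 0.0001584 A, ∠I = 126.2°.

I = 0.0001584∠126.2° A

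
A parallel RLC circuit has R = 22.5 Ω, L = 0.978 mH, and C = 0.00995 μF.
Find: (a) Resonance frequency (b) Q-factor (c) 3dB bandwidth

Step 1 — Resonance: ω₀ = 1/√(LC) = 1/√(0.000978·9.95e-09) = 3.206e+05 rad/s.
Step 2 — f₀ = ω₀/(2π) = 5.102e+04 Hz.
Step 3 — Parallel Q: Q = R/(ω₀L) = 22.5/(3.206e+05·0.000978) = 0.07177.
Step 4 — Bandwidth: Δω = ω₀/Q = 4.467e+06 rad/s; BW = Δω/(2π) = 7.109e+05 Hz.

(a) f₀ = 5.102e+04 Hz  (b) Q = 0.07177  (c) BW = 7.109e+05 Hz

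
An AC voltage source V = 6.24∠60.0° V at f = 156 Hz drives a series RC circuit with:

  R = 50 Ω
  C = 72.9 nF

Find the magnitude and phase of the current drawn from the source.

Step 1 — Angular frequency: ω = 2π·f = 2π·156 = 980.2 rad/s.
Step 2 — Component impedances:
  R: Z = R = 50 Ω
  C: Z = 1/(jωC) = -j/(ω·C) = 0 - j1.399e+04 Ω
Step 3 — Series combination: Z_total = R + C = 50 - j1.399e+04 Ω = 1.399e+04∠-89.8° Ω.
Step 4 — Source phasor: V = 6.24∠60.0° V = 3.12 + j5.404 V.
Step 5 — Ohm's law: I = V / Z_total = (3.12 + j5.404) / (50 - j1.399e+04) = -0.0003853 + j0.0002243 A.
Step 6 — Convert to polar: |I| = 0.0004459 A, ∠I = 149.8°.

I = 0.0004459∠149.8° A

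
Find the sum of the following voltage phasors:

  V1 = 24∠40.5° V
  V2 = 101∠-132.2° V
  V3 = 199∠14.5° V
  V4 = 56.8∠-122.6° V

Step 1 — Convert each phasor to rectangular form:
  V1 = 24·(cos(40.5°) + j·sin(40.5°)) = 18.25 + j15.59 V
  V2 = 101·(cos(-132.2°) + j·sin(-132.2°)) = -67.84 - j74.82 V
  V3 = 199·(cos(14.5°) + j·sin(14.5°)) = 192.7 + j49.83 V
  V4 = 56.8·(cos(-122.6°) + j·sin(-122.6°)) = -30.6 - j47.85 V
Step 2 — Sum components: V_total = 112.5 - j57.26 V.
Step 3 — Convert to polar: |V_total| = 126.2 V, ∠V_total = -27.0°.

V_total = 126.2∠-27.0° V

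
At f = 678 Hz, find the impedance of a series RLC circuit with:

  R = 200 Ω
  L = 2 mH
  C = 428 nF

Step 1 — Angular frequency: ω = 2π·f = 2π·678 = 4260 rad/s.
Step 2 — Component impedances:
  R: Z = R = 200 Ω
  L: Z = jωL = j·4260·0.002 = 0 + j8.52 Ω
  C: Z = 1/(jωC) = -j/(ω·C) = 0 - j548.5 Ω
Step 3 — Series combination: Z_total = R + L + C = 200 - j539.9 Ω = 575.8∠-69.7° Ω.

Z = 200 - j539.9 Ω = 575.8∠-69.7° Ω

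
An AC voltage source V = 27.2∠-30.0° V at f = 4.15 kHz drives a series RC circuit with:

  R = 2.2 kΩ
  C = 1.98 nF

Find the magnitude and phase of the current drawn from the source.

Step 1 — Angular frequency: ω = 2π·f = 2π·4150 = 2.608e+04 rad/s.
Step 2 — Component impedances:
  R: Z = R = 2200 Ω
  C: Z = 1/(jωC) = -j/(ω·C) = 0 - j1.937e+04 Ω
Step 3 — Series combination: Z_total = R + C = 2200 - j1.937e+04 Ω = 1.949e+04∠-83.5° Ω.
Step 4 — Source phasor: V = 27.2∠-30.0° V = 23.56 - j13.6 V.
Step 5 — Ohm's law: I = V / Z_total = (23.56 - j13.6) / (2200 - j1.937e+04) = 0.0008296 + j0.001122 A.
Step 6 — Convert to polar: |I| = 0.001395 A, ∠I = 53.5°.

I = 0.001395∠53.5° A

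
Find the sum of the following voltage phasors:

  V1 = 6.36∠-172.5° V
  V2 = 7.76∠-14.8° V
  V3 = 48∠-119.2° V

Step 1 — Convert each phasor to rectangular form:
  V1 = 6.36·(cos(-172.5°) + j·sin(-172.5°)) = -6.306 - j0.8301 V
  V2 = 7.76·(cos(-14.8°) + j·sin(-14.8°)) = 7.503 - j1.982 V
  V3 = 48·(cos(-119.2°) + j·sin(-119.2°)) = -23.42 - j41.9 V
Step 2 — Sum components: V_total = -22.22 - j44.71 V.
Step 3 — Convert to polar: |V_total| = 49.93 V, ∠V_total = -116.4°.

V_total = 49.93∠-116.4° V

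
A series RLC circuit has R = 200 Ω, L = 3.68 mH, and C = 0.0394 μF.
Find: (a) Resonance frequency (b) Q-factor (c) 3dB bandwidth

Step 1 — Resonance condition Im(Z)=0 gives ω₀ = 1/√(LC).
Step 2 — ω₀ = 1/√(0.00368·3.94e-08) = 8.305e+04 rad/s.
Step 3 — f₀ = ω₀/(2π) = 1.322e+04 Hz.
Step 4 — Series Q: Q = ω₀L/R = 8.305e+04·0.00368/200 = 1.528.
Step 5 — 3dB bandwidth: Δω = ω₀/Q = 5.435e+04 rad/s; BW = Δω/(2π) = 8650 Hz.

(a) f₀ = 1.322e+04 Hz  (b) Q = 1.528  (c) BW = 8650 Hz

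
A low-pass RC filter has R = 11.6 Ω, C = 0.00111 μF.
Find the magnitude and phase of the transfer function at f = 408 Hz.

Step 1 — Angular frequency: ω = 2π·408 = 2564 rad/s.
Step 2 — Transfer function: H(jω) = 1/(1 + jωRC).
Step 3 — Denominator: 1 + jωRC = 1 + j·2564·11.6·1.11e-09 = 1 + j3.301e-05.
Step 4 — H = 1 - j3.301e-05.
Step 5 — Magnitude: |H| = 1 (-0.0 dB); phase: φ = -0.0°.

|H| = 1 (-0.0 dB), φ = -0.0°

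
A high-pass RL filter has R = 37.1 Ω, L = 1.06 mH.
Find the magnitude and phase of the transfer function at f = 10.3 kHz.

Step 1 — Angular frequency: ω = 2π·1.03e+04 = 6.472e+04 rad/s.
Step 2 — Transfer function: H(jω) = jωL/(R + jωL).
Step 3 — Numerator jωL = j·68.6; denominator R + jωL = 37.1 + j68.6.
Step 4 — H = 0.7737 + j0.4184.
Step 5 — Magnitude: |H| = 0.8796 (-1.1 dB); phase: φ = 28.4°.

|H| = 0.8796 (-1.1 dB), φ = 28.4°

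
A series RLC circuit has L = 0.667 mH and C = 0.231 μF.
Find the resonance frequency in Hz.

Step 1 — Resonance condition Im(Z)=0 gives ω₀ = 1/√(LC).
Step 2 — ω₀ = 1/√(0.000667·2.31e-07) = 8.056e+04 rad/s.
Step 3 — f₀ = ω₀/(2π) = 1.282e+04 Hz.

f₀ = 1.282e+04 Hz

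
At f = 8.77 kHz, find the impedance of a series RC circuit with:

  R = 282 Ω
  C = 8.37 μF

Step 1 — Angular frequency: ω = 2π·f = 2π·8770 = 5.51e+04 rad/s.
Step 2 — Component impedances:
  R: Z = R = 282 Ω
  C: Z = 1/(jωC) = -j/(ω·C) = 0 - j2.168 Ω
Step 3 — Series combination: Z_total = R + C = 282 - j2.168 Ω = 282∠-0.4° Ω.

Z = 282 - j2.168 Ω = 282∠-0.4° Ω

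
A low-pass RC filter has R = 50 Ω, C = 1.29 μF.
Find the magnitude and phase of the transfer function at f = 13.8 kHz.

Step 1 — Angular frequency: ω = 2π·1.38e+04 = 8.671e+04 rad/s.
Step 2 — Transfer function: H(jω) = 1/(1 + jωRC).
Step 3 — Denominator: 1 + jωRC = 1 + j·8.671e+04·50·1.29e-06 = 1 + j5.593.
Step 4 — H = 0.03098 - j0.1733.
Step 5 — Magnitude: |H| = 0.176 (-15.1 dB); phase: φ = -79.9°.

|H| = 0.176 (-15.1 dB), φ = -79.9°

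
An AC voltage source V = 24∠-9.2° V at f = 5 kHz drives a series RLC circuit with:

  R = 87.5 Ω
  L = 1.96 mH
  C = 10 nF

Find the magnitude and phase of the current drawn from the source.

Step 1 — Angular frequency: ω = 2π·f = 2π·5000 = 3.142e+04 rad/s.
Step 2 — Component impedances:
  R: Z = R = 87.5 Ω
  L: Z = jωL = j·3.142e+04·0.00196 = 0 + j61.58 Ω
  C: Z = 1/(jωC) = -j/(ω·C) = 0 - j3183 Ω
Step 3 — Series combination: Z_total = R + L + C = 87.5 - j3122 Ω = 3123∠-88.4° Ω.
Step 4 — Source phasor: V = 24∠-9.2° V = 23.69 - j3.837 V.
Step 5 — Ohm's law: I = V / Z_total = (23.69 - j3.837) / (87.5 - j3122) = 0.001441 + j0.007549 A.
Step 6 — Convert to polar: |I| = 0.007686 A, ∠I = 79.2°.

I = 0.007686∠79.2° A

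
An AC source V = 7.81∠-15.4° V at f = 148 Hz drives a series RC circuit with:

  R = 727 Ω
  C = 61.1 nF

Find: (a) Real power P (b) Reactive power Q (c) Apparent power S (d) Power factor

Step 1 — Angular frequency: ω = 2π·f = 2π·148 = 929.9 rad/s.
Step 2 — Component impedances:
  R: Z = R = 727 Ω
  C: Z = 1/(jωC) = -j/(ω·C) = 0 - j1.76e+04 Ω
Step 3 — Series combination: Z_total = R + C = 727 - j1.76e+04 Ω = 1.762e+04∠-87.6° Ω.
Step 4 — Source phasor: V = 7.81∠-15.4° V = 7.53 - j2.074 V.
Step 5 — Current: I = V / Z = 0.0001353 + j0.0004222 A = 0.0004434∠72.2° A.
Step 6 — Complex power: S = V·I* = 0.0001429 - j0.00346 VA.
Step 7 — Real power: P = Re(S) = 0.0001429 W.
Step 8 — Reactive power: Q = Im(S) = -0.00346 VAR.
Step 9 — Apparent power: |S| = 0.003463 VA.
Step 10 — Power factor: PF = P/|S| = 0.04127 (leading).

(a) P = 0.0001429 W  (b) Q = -0.00346 VAR  (c) S = 0.003463 VA  (d) PF = 0.04127 (leading)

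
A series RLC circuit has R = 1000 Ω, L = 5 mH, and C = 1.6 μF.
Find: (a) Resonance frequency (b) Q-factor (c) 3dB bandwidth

Step 1 — Resonance: ω₀ = 1/√(LC) = 1/√(0.005·1.6e-06) = 1.118e+04 rad/s.
Step 2 — f₀ = ω₀/(2π) = 1779 Hz.
Step 3 — Series Q: Q = ω₀L/R = 1.118e+04·0.005/1000 = 0.0559.
Step 4 — Bandwidth: Δω = ω₀/Q = 2e+05 rad/s; BW = Δω/(2π) = 3.183e+04 Hz.

(a) f₀ = 1779 Hz  (b) Q = 0.0559  (c) BW = 3.183e+04 Hz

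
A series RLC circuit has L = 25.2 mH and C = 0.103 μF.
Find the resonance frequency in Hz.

Step 1 — Resonance condition Im(Z)=0 gives ω₀ = 1/√(LC).
Step 2 — ω₀ = 1/√(0.0252·1.03e-07) = 1.963e+04 rad/s.
Step 3 — f₀ = ω₀/(2π) = 3124 Hz.

f₀ = 3124 Hz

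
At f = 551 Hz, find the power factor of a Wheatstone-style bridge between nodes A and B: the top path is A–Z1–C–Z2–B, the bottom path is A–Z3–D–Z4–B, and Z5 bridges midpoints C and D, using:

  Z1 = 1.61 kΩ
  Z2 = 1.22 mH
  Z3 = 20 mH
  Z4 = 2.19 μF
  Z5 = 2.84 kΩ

Step 1 — Angular frequency: ω = 2π·f = 2π·551 = 3462 rad/s.
Step 2 — Component impedances:
  Z1: Z = R = 1610 Ω
  Z2: Z = jωL = j·3462·0.00122 = 0 + j4.224 Ω
  Z3: Z = jωL = j·3462·0.02 = 0 + j69.24 Ω
  Z4: Z = 1/(jωC) = -j/(ω·C) = 0 - j131.9 Ω
  Z5: Z = R = 2840 Ω
Step 3 — Bridge requires nodal analysis (the Z5 bridge couples midpoints C and D, so the two paths cannot be reduced to a simple series/parallel combination). Setting node B to ground and injecting 1 A at node A, the 3-node admittance system at A, C, D solves to V_A = Z_AB = 8.481 - j61.84 Ω = 62.41∠-82.2° Ω.
Step 4 — Power factor: PF = cos(φ) = Re(Z)/|Z| = 8.481/62.41 = 0.1359.
Step 5 — Type: Im(Z) = -61.84 ⇒ leading (phase φ = -82.2°).

PF = 0.1359 (leading, φ = -82.2°)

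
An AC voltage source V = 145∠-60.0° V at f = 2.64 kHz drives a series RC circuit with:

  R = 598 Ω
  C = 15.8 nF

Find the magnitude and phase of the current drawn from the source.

Step 1 — Angular frequency: ω = 2π·f = 2π·2640 = 1.659e+04 rad/s.
Step 2 — Component impedances:
  R: Z = R = 598 Ω
  C: Z = 1/(jωC) = -j/(ω·C) = 0 - j3816 Ω
Step 3 — Series combination: Z_total = R + C = 598 - j3816 Ω = 3862∠-81.1° Ω.
Step 4 — Source phasor: V = 145∠-60.0° V = 72.5 - j125.6 V.
Step 5 — Ohm's law: I = V / Z_total = (72.5 - j125.6) / (598 - j3816) = 0.03503 + j0.01351 A.
Step 6 — Convert to polar: |I| = 0.03754 A, ∠I = 21.1°.

I = 0.03754∠21.1° A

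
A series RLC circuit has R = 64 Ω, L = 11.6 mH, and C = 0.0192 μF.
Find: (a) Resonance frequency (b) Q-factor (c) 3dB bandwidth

Step 1 — Resonance condition Im(Z)=0 gives ω₀ = 1/√(LC).
Step 2 — ω₀ = 1/√(0.0116·1.92e-08) = 6.701e+04 rad/s.
Step 3 — f₀ = ω₀/(2π) = 1.066e+04 Hz.
Step 4 — Series Q: Q = ω₀L/R = 6.701e+04·0.0116/64 = 12.15.
Step 5 — 3dB bandwidth: Δω = ω₀/Q = 5517 rad/s; BW = Δω/(2π) = 878.1 Hz.

(a) f₀ = 1.066e+04 Hz  (b) Q = 12.15  (c) BW = 878.1 Hz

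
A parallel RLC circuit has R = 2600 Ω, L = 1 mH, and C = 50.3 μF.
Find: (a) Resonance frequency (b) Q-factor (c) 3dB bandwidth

Step 1 — Resonance: ω₀ = 1/√(LC) = 1/√(0.001·5.03e-05) = 4459 rad/s.
Step 2 — f₀ = ω₀/(2π) = 709.6 Hz.
Step 3 — Parallel Q: Q = R/(ω₀L) = 2600/(4459·0.001) = 583.1.
Step 4 — Bandwidth: Δω = ω₀/Q = 7.646 rad/s; BW = Δω/(2π) = 1.217 Hz.

(a) f₀ = 709.6 Hz  (b) Q = 583.1  (c) BW = 1.217 Hz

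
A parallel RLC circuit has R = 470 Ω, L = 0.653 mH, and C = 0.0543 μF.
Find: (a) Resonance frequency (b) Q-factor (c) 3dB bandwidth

Step 1 — Resonance: ω₀ = 1/√(LC) = 1/√(0.000653·5.43e-08) = 1.679e+05 rad/s.
Step 2 — f₀ = ω₀/(2π) = 2.673e+04 Hz.
Step 3 — Parallel Q: Q = R/(ω₀L) = 470/(1.679e+05·0.000653) = 4.286.
Step 4 — Bandwidth: Δω = ω₀/Q = 3.918e+04 rad/s; BW = Δω/(2π) = 6236 Hz.

(a) f₀ = 2.673e+04 Hz  (b) Q = 4.286  (c) BW = 6236 Hz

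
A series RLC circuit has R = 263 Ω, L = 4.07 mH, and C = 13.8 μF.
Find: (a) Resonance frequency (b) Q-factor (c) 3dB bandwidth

Step 1 — Resonance: ω₀ = 1/√(LC) = 1/√(0.00407·1.38e-05) = 4220 rad/s.
Step 2 — f₀ = ω₀/(2π) = 671.6 Hz.
Step 3 — Series Q: Q = ω₀L/R = 4220·0.00407/263 = 0.0653.
Step 4 — Bandwidth: Δω = ω₀/Q = 6.462e+04 rad/s; BW = Δω/(2π) = 1.028e+04 Hz.

(a) f₀ = 671.6 Hz  (b) Q = 0.0653  (c) BW = 1.028e+04 Hz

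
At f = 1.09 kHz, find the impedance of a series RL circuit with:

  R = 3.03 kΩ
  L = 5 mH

Step 1 — Angular frequency: ω = 2π·f = 2π·1090 = 6849 rad/s.
Step 2 — Component impedances:
  R: Z = R = 3030 Ω
  L: Z = jωL = j·6849·0.005 = 0 + j34.24 Ω
Step 3 — Series combination: Z_total = R + L = 3030 + j34.24 Ω = 3030∠0.6° Ω.

Z = 3030 + j34.24 Ω = 3030∠0.6° Ω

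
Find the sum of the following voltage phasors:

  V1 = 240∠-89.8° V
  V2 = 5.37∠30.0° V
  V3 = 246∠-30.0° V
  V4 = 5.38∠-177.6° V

Step 1 — Convert each phasor to rectangular form:
  V1 = 240·(cos(-89.8°) + j·sin(-89.8°)) = 0.8378 - j240 V
  V2 = 5.37·(cos(30.0°) + j·sin(30.0°)) = 4.651 + j2.685 V
  V3 = 246·(cos(-30.0°) + j·sin(-30.0°)) = 213 - j123 V
  V4 = 5.38·(cos(-177.6°) + j·sin(-177.6°)) = -5.375 - j0.2253 V
Step 2 — Sum components: V_total = 213.2 - j360.5 V.
Step 3 — Convert to polar: |V_total| = 418.8 V, ∠V_total = -59.4°.

V_total = 418.8∠-59.4° V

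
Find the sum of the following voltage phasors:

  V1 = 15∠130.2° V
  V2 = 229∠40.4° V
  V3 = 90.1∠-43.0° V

Step 1 — Convert each phasor to rectangular form:
  V1 = 15·(cos(130.2°) + j·sin(130.2°)) = -9.682 + j11.46 V
  V2 = 229·(cos(40.4°) + j·sin(40.4°)) = 174.4 + j148.4 V
  V3 = 90.1·(cos(-43.0°) + j·sin(-43.0°)) = 65.89 - j61.45 V
Step 2 — Sum components: V_total = 230.6 + j98.43 V.
Step 3 — Convert to polar: |V_total| = 250.7 V, ∠V_total = 23.1°.

V_total = 250.7∠23.1° V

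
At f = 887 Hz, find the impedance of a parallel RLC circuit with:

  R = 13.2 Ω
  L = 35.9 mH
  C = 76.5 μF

Step 1 — Angular frequency: ω = 2π·f = 2π·887 = 5573 rad/s.
Step 2 — Component impedances:
  R: Z = R = 13.2 Ω
  L: Z = jωL = j·5573·0.0359 = 0 + j200.1 Ω
  C: Z = 1/(jωC) = -j/(ω·C) = 0 - j2.345 Ω
Step 3 — Parallel combination: 1/Z_total = 1/R + 1/L + 1/C; Z_total = 0.4134 - j2.299 Ω = 2.336∠-79.8° Ω.

Z = 0.4134 - j2.299 Ω = 2.336∠-79.8° Ω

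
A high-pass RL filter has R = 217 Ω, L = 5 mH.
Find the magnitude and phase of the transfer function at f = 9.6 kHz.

Step 1 — Angular frequency: ω = 2π·9600 = 6.032e+04 rad/s.
Step 2 — Transfer function: H(jω) = jωL/(R + jωL).
Step 3 — Numerator jωL = j·301.6; denominator R + jωL = 217 + j301.6.
Step 4 — H = 0.6589 + j0.4741.
Step 5 — Magnitude: |H| = 0.8117 (-1.8 dB); phase: φ = 35.7°.

|H| = 0.8117 (-1.8 dB), φ = 35.7°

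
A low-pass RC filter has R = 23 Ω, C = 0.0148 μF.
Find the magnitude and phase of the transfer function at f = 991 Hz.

Step 1 — Angular frequency: ω = 2π·991 = 6227 rad/s.
Step 2 — Transfer function: H(jω) = 1/(1 + jωRC).
Step 3 — Denominator: 1 + jωRC = 1 + j·6227·23·1.48e-08 = 1 + j0.00212.
Step 4 — H = 1 - j0.00212.
Step 5 — Magnitude: |H| = 1 (-0.0 dB); phase: φ = -0.1°.

|H| = 1 (-0.0 dB), φ = -0.1°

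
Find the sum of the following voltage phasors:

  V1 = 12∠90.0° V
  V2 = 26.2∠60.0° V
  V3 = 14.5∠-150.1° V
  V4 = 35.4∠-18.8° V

Step 1 — Convert each phasor to rectangular form:
  V1 = 12·(cos(90.0°) + j·sin(90.0°)) = 0 + j12 V
  V2 = 26.2·(cos(60.0°) + j·sin(60.0°)) = 13.1 + j22.69 V
  V3 = 14.5·(cos(-150.1°) + j·sin(-150.1°)) = -12.57 - j7.228 V
  V4 = 35.4·(cos(-18.8°) + j·sin(-18.8°)) = 33.51 - j11.41 V
Step 2 — Sum components: V_total = 34.04 + j16.05 V.
Step 3 — Convert to polar: |V_total| = 37.64 V, ∠V_total = 25.2°.

V_total = 37.64∠25.2° V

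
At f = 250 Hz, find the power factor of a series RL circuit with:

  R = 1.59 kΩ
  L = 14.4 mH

Step 1 — Angular frequency: ω = 2π·f = 2π·250 = 1571 rad/s.
Step 2 — Component impedances:
  R: Z = R = 1590 Ω
  L: Z = jωL = j·1571·0.0144 = 0 + j22.62 Ω
Step 3 — Series combination: Z_total = R + L = 1590 + j22.62 Ω = 1590∠0.8° Ω.
Step 4 — Power factor: PF = cos(φ) = Re(Z)/|Z| = 1590/1590.2 = 0.9999.
Step 5 — Type: Im(Z) = 22.62 ⇒ lagging (phase φ = 0.8°).

PF = 0.9999 (lagging, φ = 0.8°)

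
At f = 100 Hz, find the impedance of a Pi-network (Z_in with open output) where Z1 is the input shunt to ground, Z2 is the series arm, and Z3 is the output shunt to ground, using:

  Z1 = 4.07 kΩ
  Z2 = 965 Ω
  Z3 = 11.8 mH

Step 1 — Angular frequency: ω = 2π·f = 2π·100 = 628.3 rad/s.
Step 2 — Component impedances:
  Z1: Z = R = 4070 Ω
  Z2: Z = R = 965 Ω
  Z3: Z = jωL = j·628.3·0.0118 = 0 + j7.414 Ω
Step 3 — With open output, the series arm Z2 and the output shunt Z3 appear in series to ground: Z2 + Z3 = 965 + j7.414 Ω.
Step 4 — Parallel with input shunt Z1: Z_in = Z1 || (Z2 + Z3) = 780.1 + j4.845 Ω = 780.1∠0.4° Ω.

Z = 780.1 + j4.845 Ω = 780.1∠0.4° Ω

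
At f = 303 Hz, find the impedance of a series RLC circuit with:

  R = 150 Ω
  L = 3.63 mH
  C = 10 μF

Step 1 — Angular frequency: ω = 2π·f = 2π·303 = 1904 rad/s.
Step 2 — Component impedances:
  R: Z = R = 150 Ω
  L: Z = jωL = j·1904·0.00363 = 0 + j6.911 Ω
  C: Z = 1/(jωC) = -j/(ω·C) = 0 - j52.53 Ω
Step 3 — Series combination: Z_total = R + L + C = 150 - j45.62 Ω = 156.8∠-16.9° Ω.

Z = 150 - j45.62 Ω = 156.8∠-16.9° Ω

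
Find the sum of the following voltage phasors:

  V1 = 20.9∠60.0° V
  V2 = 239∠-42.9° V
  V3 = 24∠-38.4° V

Step 1 — Convert each phasor to rectangular form:
  V1 = 20.9·(cos(60.0°) + j·sin(60.0°)) = 10.45 + j18.1 V
  V2 = 239·(cos(-42.9°) + j·sin(-42.9°)) = 175.1 - j162.7 V
  V3 = 24·(cos(-38.4°) + j·sin(-38.4°)) = 18.81 - j14.91 V
Step 2 — Sum components: V_total = 204.3 - j159.5 V.
Step 3 — Convert to polar: |V_total| = 259.2 V, ∠V_total = -38.0°.

V_total = 259.2∠-38.0° V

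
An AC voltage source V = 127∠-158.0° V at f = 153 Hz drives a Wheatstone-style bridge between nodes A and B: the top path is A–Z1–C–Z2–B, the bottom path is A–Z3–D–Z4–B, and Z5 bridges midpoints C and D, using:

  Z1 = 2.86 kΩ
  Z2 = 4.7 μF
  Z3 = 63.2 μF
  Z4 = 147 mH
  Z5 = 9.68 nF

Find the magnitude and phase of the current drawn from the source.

Step 1 — Angular frequency: ω = 2π·f = 2π·153 = 961.3 rad/s.
Step 2 — Component impedances:
  Z1: Z = R = 2860 Ω
  Z2: Z = 1/(jωC) = -j/(ω·C) = 0 - j221.3 Ω
  Z3: Z = 1/(jωC) = -j/(ω·C) = 0 - j16.46 Ω
  Z4: Z = jωL = j·961.3·0.147 = 0 + j141.3 Ω
  Z5: Z = 1/(jωC) = -j/(ω·C) = 0 - j1.075e+05 Ω
Step 3 — Bridge requires nodal analysis (the Z5 bridge couples midpoints C and D, so the two paths cannot be reduced to a simple series/parallel combination). Setting node B to ground and injecting 1 A at node A, the 3-node admittance system at A, C, D solves to V_A = Z_AB = 5.435 + j125.2 Ω = 125.3∠87.5° Ω.
Step 4 — Source phasor: V = 127∠-158.0° V = -117.8 - j47.58 V.
Step 5 — Ohm's law: I = V / Z_total = (-117.8 - j47.58) / (5.435 + j125.2) = -0.4199 + j0.9221 A.
Step 6 — Convert to polar: |I| = 1.013 A, ∠I = 114.5°.

I = 1.013∠114.5° A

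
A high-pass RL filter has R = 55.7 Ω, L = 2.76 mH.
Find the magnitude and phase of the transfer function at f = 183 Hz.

Step 1 — Angular frequency: ω = 2π·183 = 1150 rad/s.
Step 2 — Transfer function: H(jω) = jωL/(R + jωL).
Step 3 — Numerator jωL = j·3.174; denominator R + jωL = 55.7 + j3.174.
Step 4 — H = 0.003236 + j0.05679.
Step 5 — Magnitude: |H| = 0.05688 (-24.9 dB); phase: φ = 86.7°.

|H| = 0.05688 (-24.9 dB), φ = 86.7°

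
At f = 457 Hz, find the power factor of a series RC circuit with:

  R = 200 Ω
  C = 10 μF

Step 1 — Angular frequency: ω = 2π·f = 2π·457 = 2871 rad/s.
Step 2 — Component impedances:
  R: Z = R = 200 Ω
  C: Z = 1/(jωC) = -j/(ω·C) = 0 - j34.83 Ω
Step 3 — Series combination: Z_total = R + C = 200 - j34.83 Ω = 203∠-9.9° Ω.
Step 4 — Power factor: PF = cos(φ) = Re(Z)/|Z| = 200/203 = 0.9852.
Step 5 — Type: Im(Z) = -34.83 ⇒ leading (phase φ = -9.9°).

PF = 0.9852 (leading, φ = -9.9°)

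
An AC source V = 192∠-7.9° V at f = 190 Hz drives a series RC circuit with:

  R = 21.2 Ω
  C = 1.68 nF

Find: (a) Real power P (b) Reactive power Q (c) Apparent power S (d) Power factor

Step 1 — Angular frequency: ω = 2π·f = 2π·190 = 1194 rad/s.
Step 2 — Component impedances:
  R: Z = R = 21.2 Ω
  C: Z = 1/(jωC) = -j/(ω·C) = 0 - j4.986e+05 Ω
Step 3 — Series combination: Z_total = R + C = 21.2 - j4.986e+05 Ω = 4.986e+05∠-90.0° Ω.
Step 4 — Source phasor: V = 192∠-7.9° V = 190.2 - j26.39 V.
Step 5 — Current: I = V / Z = 5.294e-05 + j0.0003814 A = 0.0003851∠82.1° A.
Step 6 — Complex power: S = V·I* = 3.144e-06 - j0.07393 VA.
Step 7 — Real power: P = Re(S) = 3.144e-06 W.
Step 8 — Reactive power: Q = Im(S) = -0.07393 VAR.
Step 9 — Apparent power: |S| = 0.07393 VA.
Step 10 — Power factor: PF = P/|S| = 4.252e-05 (leading).

(a) P = 3.144e-06 W  (b) Q = -0.07393 VAR  (c) S = 0.07393 VA  (d) PF = 4.252e-05 (leading)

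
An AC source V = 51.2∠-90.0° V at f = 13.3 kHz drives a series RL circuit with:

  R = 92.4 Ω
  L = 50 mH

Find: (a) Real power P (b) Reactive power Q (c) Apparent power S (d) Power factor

Step 1 — Angular frequency: ω = 2π·f = 2π·1.33e+04 = 8.357e+04 rad/s.
Step 2 — Component impedances:
  R: Z = R = 92.4 Ω
  L: Z = jωL = j·8.357e+04·0.05 = 0 + j4178 Ω
Step 3 — Series combination: Z_total = R + L = 92.4 + j4178 Ω = 4179∠88.7° Ω.
Step 4 — Source phasor: V = 51.2∠-90.0° V = 0 - j51.2 V.
Step 5 — Current: I = V / Z = -0.01225 - j0.0002708 A = 0.01225∠-178.7° A.
Step 6 — Complex power: S = V·I* = 0.01387 + j0.6271 VA.
Step 7 — Real power: P = Re(S) = 0.01387 W.
Step 8 — Reactive power: Q = Im(S) = 0.6271 VAR.
Step 9 — Apparent power: |S| = 0.6272 VA.
Step 10 — Power factor: PF = P/|S| = 0.02211 (lagging).

(a) P = 0.01387 W  (b) Q = 0.6271 VAR  (c) S = 0.6272 VA  (d) PF = 0.02211 (lagging)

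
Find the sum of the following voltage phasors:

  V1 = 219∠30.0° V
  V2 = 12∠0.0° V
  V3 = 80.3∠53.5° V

Step 1 — Convert each phasor to rectangular form:
  V1 = 219·(cos(30.0°) + j·sin(30.0°)) = 189.7 + j109.5 V
  V2 = 12·(cos(0.0°) + j·sin(0.0°)) = 12 V
  V3 = 80.3·(cos(53.5°) + j·sin(53.5°)) = 47.76 + j64.55 V
Step 2 — Sum components: V_total = 249.4 + j174 V.
Step 3 — Convert to polar: |V_total| = 304.1 V, ∠V_total = 34.9°.

V_total = 304.1∠34.9° V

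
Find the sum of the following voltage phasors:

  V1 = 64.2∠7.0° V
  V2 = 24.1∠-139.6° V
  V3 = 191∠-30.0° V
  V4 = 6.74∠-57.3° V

Step 1 — Convert each phasor to rectangular form:
  V1 = 64.2·(cos(7.0°) + j·sin(7.0°)) = 63.72 + j7.824 V
  V2 = 24.1·(cos(-139.6°) + j·sin(-139.6°)) = -18.35 - j15.62 V
  V3 = 191·(cos(-30.0°) + j·sin(-30.0°)) = 165.4 - j95.5 V
  V4 = 6.74·(cos(-57.3°) + j·sin(-57.3°)) = 3.641 - j5.672 V
Step 2 — Sum components: V_total = 214.4 - j109 V.
Step 3 — Convert to polar: |V_total| = 240.5 V, ∠V_total = -26.9°.

V_total = 240.5∠-26.9° V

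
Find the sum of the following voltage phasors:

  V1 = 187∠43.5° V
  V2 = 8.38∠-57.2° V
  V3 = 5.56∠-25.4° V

Step 1 — Convert each phasor to rectangular form:
  V1 = 187·(cos(43.5°) + j·sin(43.5°)) = 135.6 + j128.7 V
  V2 = 8.38·(cos(-57.2°) + j·sin(-57.2°)) = 4.54 - j7.044 V
  V3 = 5.56·(cos(-25.4°) + j·sin(-25.4°)) = 5.023 - j2.385 V
Step 2 — Sum components: V_total = 145.2 + j119.3 V.
Step 3 — Convert to polar: |V_total| = 187.9 V, ∠V_total = 39.4°.

V_total = 187.9∠39.4° V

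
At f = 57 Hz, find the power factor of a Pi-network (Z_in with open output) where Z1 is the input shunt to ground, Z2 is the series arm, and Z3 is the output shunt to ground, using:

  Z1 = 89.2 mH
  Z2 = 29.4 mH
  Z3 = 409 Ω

Step 1 — Angular frequency: ω = 2π·f = 2π·57 = 358.1 rad/s.
Step 2 — Component impedances:
  Z1: Z = jωL = j·358.1·0.0892 = 0 + j31.95 Ω
  Z2: Z = jωL = j·358.1·0.0294 = 0 + j10.53 Ω
  Z3: Z = R = 409 Ω
Step 3 — With open output, the series arm Z2 and the output shunt Z3 appear in series to ground: Z2 + Z3 = 409 + j10.53 Ω.
Step 4 — Parallel with input shunt Z1: Z_in = Z1 || (Z2 + Z3) = 2.469 + j31.69 Ω = 31.79∠85.5° Ω.
Step 5 — Power factor: PF = cos(φ) = Re(Z)/|Z| = 2.4686/31.786 = 0.07766.
Step 6 — Type: Im(Z) = 31.69 ⇒ lagging (phase φ = 85.5°).

PF = 0.07766 (lagging, φ = 85.5°)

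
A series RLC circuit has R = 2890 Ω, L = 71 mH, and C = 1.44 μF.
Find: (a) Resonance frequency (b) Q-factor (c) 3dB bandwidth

Step 1 — Resonance: ω₀ = 1/√(LC) = 1/√(0.071·1.44e-06) = 3127 rad/s.
Step 2 — f₀ = ω₀/(2π) = 497.7 Hz.
Step 3 — Series Q: Q = ω₀L/R = 3127·0.071/2890 = 0.07683.
Step 4 — Bandwidth: Δω = ω₀/Q = 4.07e+04 rad/s; BW = Δω/(2π) = 6478 Hz.

(a) f₀ = 497.7 Hz  (b) Q = 0.07683  (c) BW = 6478 Hz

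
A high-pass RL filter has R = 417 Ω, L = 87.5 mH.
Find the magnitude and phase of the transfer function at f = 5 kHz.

Step 1 — Angular frequency: ω = 2π·5000 = 3.142e+04 rad/s.
Step 2 — Transfer function: H(jω) = jωL/(R + jωL).
Step 3 — Numerator jωL = j·2749; denominator R + jωL = 417 + j2749.
Step 4 — H = 0.9775 + j0.1483.
Step 5 — Magnitude: |H| = 0.9887 (-0.1 dB); phase: φ = 8.6°.

|H| = 0.9887 (-0.1 dB), φ = 8.6°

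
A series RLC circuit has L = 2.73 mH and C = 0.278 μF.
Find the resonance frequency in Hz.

Step 1 — Resonance condition Im(Z)=0 gives ω₀ = 1/√(LC).
Step 2 — ω₀ = 1/√(0.00273·2.78e-07) = 3.63e+04 rad/s.
Step 3 — f₀ = ω₀/(2π) = 5777 Hz.

f₀ = 5777 Hz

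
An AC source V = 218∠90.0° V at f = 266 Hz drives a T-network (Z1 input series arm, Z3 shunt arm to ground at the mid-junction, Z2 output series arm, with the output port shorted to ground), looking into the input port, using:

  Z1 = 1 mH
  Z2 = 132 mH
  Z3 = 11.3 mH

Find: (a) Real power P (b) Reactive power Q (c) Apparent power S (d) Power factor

Step 1 — Angular frequency: ω = 2π·f = 2π·266 = 1671 rad/s.
Step 2 — Component impedances:
  Z1: Z = jωL = j·1671·0.001 = 0 + j1.671 Ω
  Z2: Z = jωL = j·1671·0.132 = 0 + j220.6 Ω
  Z3: Z = jωL = j·1671·0.0113 = 0 + j18.89 Ω
Step 3 — With the output port shorted to ground, the output series arm Z2 runs from the junction to ground; the shunt arm Z3 also runs from the junction to ground. They appear in parallel: Z3 || Z2 = 0 + j17.4 Ω.
Step 4 — Series with input arm Z1: Z_in = Z1 + (Z3 || Z2) = 0 + j19.07 Ω = 19.07∠90.0° Ω.
Step 5 — Source phasor: V = 218∠90.0° V = 0 + j218 V.
Step 6 — Current: I = V / Z = 11.43 A = 11.43∠-0.0° A.
Step 7 — Complex power: S = V·I* = 0 + j2492 VA.
Step 8 — Real power: P = Re(S) = 0 W.
Step 9 — Reactive power: Q = Im(S) = 2492 VAR.
Step 10 — Apparent power: |S| = 2492 VA.
Step 11 — Power factor: PF = P/|S| = 0 (lagging).

(a) P = 0 W  (b) Q = 2492 VAR  (c) S = 2492 VA  (d) PF = 0 (lagging)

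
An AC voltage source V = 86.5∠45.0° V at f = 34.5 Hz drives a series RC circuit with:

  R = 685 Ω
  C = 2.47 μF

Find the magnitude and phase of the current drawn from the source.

Step 1 — Angular frequency: ω = 2π·f = 2π·34.5 = 216.8 rad/s.
Step 2 — Component impedances:
  R: Z = R = 685 Ω
  C: Z = 1/(jωC) = -j/(ω·C) = 0 - j1868 Ω
Step 3 — Series combination: Z_total = R + C = 685 - j1868 Ω = 1989∠-69.9° Ω.
Step 4 — Source phasor: V = 86.5∠45.0° V = 61.16 + j61.16 V.
Step 5 — Ohm's law: I = V / Z_total = (61.16 + j61.16) / (685 - j1868) = -0.01828 + j0.03945 A.
Step 6 — Convert to polar: |I| = 0.04348 A, ∠I = 114.9°.

I = 0.04348∠114.9° A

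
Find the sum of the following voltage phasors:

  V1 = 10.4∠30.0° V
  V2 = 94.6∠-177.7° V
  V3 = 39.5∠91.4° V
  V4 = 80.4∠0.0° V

Step 1 — Convert each phasor to rectangular form:
  V1 = 10.4·(cos(30.0°) + j·sin(30.0°)) = 9.007 + j5.2 V
  V2 = 94.6·(cos(-177.7°) + j·sin(-177.7°)) = -94.52 - j3.796 V
  V3 = 39.5·(cos(91.4°) + j·sin(91.4°)) = -0.9651 + j39.49 V
  V4 = 80.4·(cos(0.0°) + j·sin(0.0°)) = 80.4 V
Step 2 — Sum components: V_total = -6.082 + j40.89 V.
Step 3 — Convert to polar: |V_total| = 41.34 V, ∠V_total = 98.5°.

V_total = 41.34∠98.5° V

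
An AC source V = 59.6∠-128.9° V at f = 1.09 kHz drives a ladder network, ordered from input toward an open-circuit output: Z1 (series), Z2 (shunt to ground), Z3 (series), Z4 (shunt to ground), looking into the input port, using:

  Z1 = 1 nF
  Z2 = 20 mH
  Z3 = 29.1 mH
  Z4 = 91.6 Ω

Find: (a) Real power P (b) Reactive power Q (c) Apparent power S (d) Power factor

Step 1 — Angular frequency: ω = 2π·f = 2π·1090 = 6849 rad/s.
Step 2 — Component impedances:
  Z1: Z = 1/(jωC) = -j/(ω·C) = 0 - j1.46e+05 Ω
  Z2: Z = jωL = j·6849·0.02 = 0 + j137 Ω
  Z3: Z = jωL = j·6849·0.0291 = 0 + j199.3 Ω
  Z4: Z = R = 91.6 Ω
Step 3 — Ladder network (open output): work backward from the far end, alternating series and parallel combinations. Z_in = 14.15 - j1.459e+05 Ω = 1.459e+05∠-90.0° Ω.
Step 4 — Source phasor: V = 59.6∠-128.9° V = -37.43 - j46.38 V.
Step 5 — Current: I = V / Z = 0.0003178 - j0.0002565 A = 0.0004084∠-38.9° A.
Step 6 — Complex power: S = V·I* = 2.36e-06 - j0.02434 VA.
Step 7 — Real power: P = Re(S) = 2.36e-06 W.
Step 8 — Reactive power: Q = Im(S) = -0.02434 VAR.
Step 9 — Apparent power: |S| = 0.02434 VA.
Step 10 — Power factor: PF = P/|S| = 9.695e-05 (leading).

(a) P = 2.36e-06 W  (b) Q = -0.02434 VAR  (c) S = 0.02434 VA  (d) PF = 9.695e-05 (leading)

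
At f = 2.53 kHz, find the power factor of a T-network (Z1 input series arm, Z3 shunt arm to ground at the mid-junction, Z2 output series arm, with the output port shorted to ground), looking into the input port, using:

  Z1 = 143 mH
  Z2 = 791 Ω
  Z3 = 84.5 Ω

Step 1 — Angular frequency: ω = 2π·f = 2π·2530 = 1.59e+04 rad/s.
Step 2 — Component impedances:
  Z1: Z = jωL = j·1.59e+04·0.143 = 0 + j2273 Ω
  Z2: Z = R = 791 Ω
  Z3: Z = R = 84.5 Ω
Step 3 — With the output port shorted to ground, the output series arm Z2 runs from the junction to ground; the shunt arm Z3 also runs from the junction to ground. They appear in parallel: Z3 || Z2 = 76.34 Ω.
Step 4 — Series with input arm Z1: Z_in = Z1 + (Z3 || Z2) = 76.34 + j2273 Ω = 2274∠88.1° Ω.
Step 5 — Power factor: PF = cos(φ) = Re(Z)/|Z| = 76.34/2274 = 0.03357.
Step 6 — Type: Im(Z) = 2273 ⇒ lagging (phase φ = 88.1°).

PF = 0.03357 (lagging, φ = 88.1°)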